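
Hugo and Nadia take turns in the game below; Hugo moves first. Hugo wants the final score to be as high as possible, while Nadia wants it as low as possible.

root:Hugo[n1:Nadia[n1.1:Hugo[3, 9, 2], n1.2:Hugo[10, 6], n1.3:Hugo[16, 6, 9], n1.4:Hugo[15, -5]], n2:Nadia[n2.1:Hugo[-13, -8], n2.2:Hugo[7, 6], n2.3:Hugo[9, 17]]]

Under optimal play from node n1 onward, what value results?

n1.1 (Hugo): max(3, 9, 2) = 9
n1.2 (Hugo): max(10, 6) = 10
n1.3 (Hugo): max(16, 6, 9) = 16
n1.4 (Hugo): max(15, -5) = 15
n1 (Nadia): min(9, 10, 16, 15) = 9

9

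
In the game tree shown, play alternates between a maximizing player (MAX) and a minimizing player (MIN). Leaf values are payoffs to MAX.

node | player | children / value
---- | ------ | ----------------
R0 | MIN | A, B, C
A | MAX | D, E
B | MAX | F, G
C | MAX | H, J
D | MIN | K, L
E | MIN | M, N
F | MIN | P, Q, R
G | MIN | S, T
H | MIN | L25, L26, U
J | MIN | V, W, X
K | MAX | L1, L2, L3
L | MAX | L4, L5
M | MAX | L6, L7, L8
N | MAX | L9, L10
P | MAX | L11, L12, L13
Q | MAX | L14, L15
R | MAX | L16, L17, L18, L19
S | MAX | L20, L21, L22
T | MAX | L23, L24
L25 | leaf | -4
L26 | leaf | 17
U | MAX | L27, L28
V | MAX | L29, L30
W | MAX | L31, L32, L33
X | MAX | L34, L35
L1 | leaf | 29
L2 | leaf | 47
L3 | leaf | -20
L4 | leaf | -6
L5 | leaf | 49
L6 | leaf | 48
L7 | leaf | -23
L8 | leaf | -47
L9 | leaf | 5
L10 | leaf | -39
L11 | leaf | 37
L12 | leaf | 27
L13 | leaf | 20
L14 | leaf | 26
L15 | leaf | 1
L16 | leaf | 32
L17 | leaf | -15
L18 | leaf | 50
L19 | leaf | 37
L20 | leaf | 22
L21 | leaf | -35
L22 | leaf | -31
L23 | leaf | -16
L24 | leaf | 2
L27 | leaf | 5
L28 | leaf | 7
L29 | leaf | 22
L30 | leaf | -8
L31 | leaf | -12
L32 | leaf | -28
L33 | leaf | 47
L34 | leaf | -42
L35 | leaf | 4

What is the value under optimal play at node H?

U (MAX): max(5, 7) = 7
H (MIN): min(-4, 17, 7) = -4

-4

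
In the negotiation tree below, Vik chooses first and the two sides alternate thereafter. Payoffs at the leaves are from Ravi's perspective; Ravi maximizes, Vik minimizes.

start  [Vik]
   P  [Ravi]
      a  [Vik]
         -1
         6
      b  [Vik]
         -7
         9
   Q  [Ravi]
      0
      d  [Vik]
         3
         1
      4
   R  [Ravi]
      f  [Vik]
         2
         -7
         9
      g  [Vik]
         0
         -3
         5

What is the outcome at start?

-3

a (Vik): min(-1, 6) = -1
b (Vik): min(-7, 9) = -7
P (Ravi): max(-1, -7) = -1
d (Vik): min(3, 1) = 1
Q (Ravi): max(0, 1, 4) = 4
f (Vik): min(2, -7, 9) = -7
g (Vik): min(0, -3, 5) = -3
R (Ravi): max(-7, -3) = -3
start (Vik): min(-1, 4, -3) = -3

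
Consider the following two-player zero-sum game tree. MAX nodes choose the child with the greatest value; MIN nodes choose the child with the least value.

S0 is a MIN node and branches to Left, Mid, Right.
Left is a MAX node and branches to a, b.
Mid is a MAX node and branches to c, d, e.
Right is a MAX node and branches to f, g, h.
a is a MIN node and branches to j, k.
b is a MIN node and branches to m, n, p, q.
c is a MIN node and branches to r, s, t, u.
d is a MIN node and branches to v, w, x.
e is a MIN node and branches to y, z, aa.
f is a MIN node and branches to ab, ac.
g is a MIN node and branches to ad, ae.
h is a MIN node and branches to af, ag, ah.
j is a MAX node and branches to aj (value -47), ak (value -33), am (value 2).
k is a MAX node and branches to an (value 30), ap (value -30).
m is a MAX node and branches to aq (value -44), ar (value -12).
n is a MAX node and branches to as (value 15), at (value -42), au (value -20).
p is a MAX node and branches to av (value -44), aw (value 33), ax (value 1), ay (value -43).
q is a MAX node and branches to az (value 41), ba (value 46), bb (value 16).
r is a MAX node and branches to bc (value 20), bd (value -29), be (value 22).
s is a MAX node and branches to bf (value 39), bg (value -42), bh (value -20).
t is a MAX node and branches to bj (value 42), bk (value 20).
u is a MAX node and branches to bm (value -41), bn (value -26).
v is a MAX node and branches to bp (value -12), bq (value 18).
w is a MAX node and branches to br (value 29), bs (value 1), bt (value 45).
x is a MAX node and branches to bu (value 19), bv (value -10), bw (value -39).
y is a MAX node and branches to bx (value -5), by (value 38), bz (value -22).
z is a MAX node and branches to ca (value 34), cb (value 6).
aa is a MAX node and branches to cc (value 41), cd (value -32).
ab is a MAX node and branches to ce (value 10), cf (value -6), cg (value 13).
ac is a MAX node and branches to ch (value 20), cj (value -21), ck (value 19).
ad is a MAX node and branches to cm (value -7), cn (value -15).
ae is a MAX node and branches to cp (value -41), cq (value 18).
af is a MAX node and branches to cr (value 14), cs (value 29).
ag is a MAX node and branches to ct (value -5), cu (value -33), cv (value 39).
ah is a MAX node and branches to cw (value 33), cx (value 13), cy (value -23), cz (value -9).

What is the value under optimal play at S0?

j (MAX): max(-47, -33, 2) = 2
k (MAX): max(30, -30) = 30
a (MIN): min(2, 30) = 2
m (MAX): max(-44, -12) = -12
n (MAX): max(15, -42, -20) = 15
p (MAX): max(-44, 33, 1, -43) = 33
q (MAX): max(41, 46, 16) = 46
b (MIN): min(-12, 15, 33, 46) = -12
Left (MAX): max(2, -12) = 2
r (MAX): max(20, -29, 22) = 22
s (MAX): max(39, -42, -20) = 39
t (MAX): max(42, 20) = 42
u (MAX): max(-41, -26) = -26
c (MIN): min(22, 39, 42, -26) = -26
v (MAX): max(-12, 18) = 18
w (MAX): max(29, 1, 45) = 45
x (MAX): max(19, -10, -39) = 19
d (MIN): min(18, 45, 19) = 18
y (MAX): max(-5, 38, -22) = 38
z (MAX): max(34, 6) = 34
aa (MAX): max(41, -32) = 41
e (MIN): min(38, 34, 41) = 34
Mid (MAX): max(-26, 18, 34) = 34
ab (MAX): max(10, -6, 13) = 13
ac (MAX): max(20, -21, 19) = 20
f (MIN): min(13, 20) = 13
ad (MAX): max(-7, -15) = -7
ae (MAX): max(-41, 18) = 18
g (MIN): min(-7, 18) = -7
af (MAX): max(14, 29) = 29
ag (MAX): max(-5, -33, 39) = 39
ah (MAX): max(33, 13, -23, -9) = 33
h (MIN): min(29, 39, 33) = 29
Right (MAX): max(13, -7, 29) = 29
S0 (MIN): min(2, 34, 29) = 2

2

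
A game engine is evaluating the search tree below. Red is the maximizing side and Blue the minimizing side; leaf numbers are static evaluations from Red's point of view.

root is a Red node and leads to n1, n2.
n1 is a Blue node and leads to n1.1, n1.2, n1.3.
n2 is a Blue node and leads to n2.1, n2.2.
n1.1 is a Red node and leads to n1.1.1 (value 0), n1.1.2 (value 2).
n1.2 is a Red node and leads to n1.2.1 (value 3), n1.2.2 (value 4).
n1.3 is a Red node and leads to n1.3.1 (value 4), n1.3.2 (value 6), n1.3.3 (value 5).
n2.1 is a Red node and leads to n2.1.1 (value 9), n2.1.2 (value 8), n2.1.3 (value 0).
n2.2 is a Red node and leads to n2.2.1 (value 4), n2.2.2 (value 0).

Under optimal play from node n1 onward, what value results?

n1.1 (Red): max(0, 2) = 2
n1.2 (Red): max(3, 4) = 4
n1.3 (Red): max(4, 6, 5) = 6
n1 (Blue): min(2, 4, 6) = 2

2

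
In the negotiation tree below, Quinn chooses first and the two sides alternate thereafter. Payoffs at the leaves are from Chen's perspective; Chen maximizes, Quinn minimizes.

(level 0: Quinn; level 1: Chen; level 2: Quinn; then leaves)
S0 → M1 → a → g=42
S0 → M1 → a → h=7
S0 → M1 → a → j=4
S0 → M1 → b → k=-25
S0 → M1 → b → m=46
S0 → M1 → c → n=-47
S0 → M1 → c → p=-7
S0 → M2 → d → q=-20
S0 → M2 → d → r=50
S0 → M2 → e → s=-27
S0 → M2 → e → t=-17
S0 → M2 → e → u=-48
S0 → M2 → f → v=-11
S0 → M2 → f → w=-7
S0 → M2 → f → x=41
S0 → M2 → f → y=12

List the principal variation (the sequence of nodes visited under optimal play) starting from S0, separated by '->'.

a (Quinn): min(42, 7, 4) = 4
b (Quinn): min(-25, 46) = -25
c (Quinn): min(-47, -7) = -47
M1 (Chen): max(4, -25, -47) = 4
d (Quinn): min(-20, 50) = -20
e (Quinn): min(-27, -17, -48) = -48
f (Quinn): min(-11, -7, 41, 12) = -11
M2 (Chen): max(-20, -48, -11) = -11
S0 (Quinn): min(4, -11) = -11
At S0, Quinn picks M2 (lowest: -11).
At M2, Chen picks f (highest: -11).
At f, Quinn picks v (lowest: -11).
Terminal value -11.

S0 -> M2 -> f -> v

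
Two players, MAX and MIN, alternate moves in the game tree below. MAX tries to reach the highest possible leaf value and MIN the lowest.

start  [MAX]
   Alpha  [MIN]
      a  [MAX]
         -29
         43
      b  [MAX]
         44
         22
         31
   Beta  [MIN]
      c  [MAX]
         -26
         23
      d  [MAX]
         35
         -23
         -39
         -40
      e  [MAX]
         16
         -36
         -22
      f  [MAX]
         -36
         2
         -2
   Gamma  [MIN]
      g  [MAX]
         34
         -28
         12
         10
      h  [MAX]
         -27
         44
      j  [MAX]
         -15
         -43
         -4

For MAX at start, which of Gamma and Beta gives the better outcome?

Beta

g (MAX): max(34, -28, 12, 10) = 34
h (MAX): max(-27, 44) = 44
j (MAX): max(-15, -43, -4) = -4
Gamma (MIN): min(34, 44, -4) = -4
c (MAX): max(-26, 23) = 23
d (MAX): max(35, -23, -39, -40) = 35
e (MAX): max(16, -36, -22) = 16
f (MAX): max(-36, 2, -2) = 2
Beta (MIN): min(23, 35, 16, 2) = 2
MAX prefers the higher value; Gamma=-4, Beta=2. Beta is better since 2 > -4.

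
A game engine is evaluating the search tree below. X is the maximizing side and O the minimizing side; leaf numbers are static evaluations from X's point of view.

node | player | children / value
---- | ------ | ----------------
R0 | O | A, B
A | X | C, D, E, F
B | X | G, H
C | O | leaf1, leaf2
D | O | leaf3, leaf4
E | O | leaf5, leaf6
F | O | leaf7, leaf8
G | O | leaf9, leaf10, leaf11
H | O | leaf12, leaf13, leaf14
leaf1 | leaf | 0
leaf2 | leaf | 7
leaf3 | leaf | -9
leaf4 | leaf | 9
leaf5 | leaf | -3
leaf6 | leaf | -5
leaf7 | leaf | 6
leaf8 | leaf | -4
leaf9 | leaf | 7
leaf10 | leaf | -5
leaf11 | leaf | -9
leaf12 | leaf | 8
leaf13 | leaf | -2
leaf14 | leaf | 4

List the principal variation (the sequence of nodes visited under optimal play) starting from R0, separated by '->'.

R0 -> B -> H -> leaf13

C (O): min(0, 7) = 0
D (O): min(-9, 9) = -9
E (O): min(-3, -5) = -5
F (O): min(6, -4) = -4
A (X): max(0, -9, -5, -4) = 0
G (O): min(7, -5, -9) = -9
H (O): min(8, -2, 4) = -2
B (X): max(-9, -2) = -2
R0 (O): min(0, -2) = -2
At R0, O picks B (lowest: -2).
At B, X picks H (highest: -2).
At H, O picks leaf13 (lowest: -2).
Terminal value -2.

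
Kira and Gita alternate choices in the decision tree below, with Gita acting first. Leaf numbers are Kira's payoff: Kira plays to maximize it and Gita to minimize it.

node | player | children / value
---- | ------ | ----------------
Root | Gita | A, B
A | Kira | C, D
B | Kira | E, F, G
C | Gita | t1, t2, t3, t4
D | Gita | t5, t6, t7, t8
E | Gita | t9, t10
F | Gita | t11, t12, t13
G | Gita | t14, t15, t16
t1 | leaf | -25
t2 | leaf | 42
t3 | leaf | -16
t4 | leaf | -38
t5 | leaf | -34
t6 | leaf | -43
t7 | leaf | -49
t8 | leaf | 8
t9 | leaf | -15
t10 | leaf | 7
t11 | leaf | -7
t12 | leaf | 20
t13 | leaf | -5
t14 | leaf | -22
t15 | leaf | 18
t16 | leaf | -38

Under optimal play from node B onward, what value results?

E (Gita): min(-15, 7) = -15
F (Gita): min(-7, 20, -5) = -7
G (Gita): min(-22, 18, -38) = -38
B (Kira): max(-15, -7, -38) = -7

-7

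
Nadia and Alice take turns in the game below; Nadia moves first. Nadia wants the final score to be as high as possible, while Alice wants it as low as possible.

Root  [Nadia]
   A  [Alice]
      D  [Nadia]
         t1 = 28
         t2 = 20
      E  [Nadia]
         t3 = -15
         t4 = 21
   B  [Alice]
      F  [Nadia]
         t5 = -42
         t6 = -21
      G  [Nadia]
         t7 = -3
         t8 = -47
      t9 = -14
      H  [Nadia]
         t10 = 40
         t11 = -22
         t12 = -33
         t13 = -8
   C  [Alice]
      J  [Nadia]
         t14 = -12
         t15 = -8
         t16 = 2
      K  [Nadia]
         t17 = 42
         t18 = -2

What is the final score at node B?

F (Nadia): max(-42, -21) = -21
G (Nadia): max(-3, -47) = -3
H (Nadia): max(40, -22, -33, -8) = 40
B (Alice): min(-21, -3, -14, 40) = -21

-21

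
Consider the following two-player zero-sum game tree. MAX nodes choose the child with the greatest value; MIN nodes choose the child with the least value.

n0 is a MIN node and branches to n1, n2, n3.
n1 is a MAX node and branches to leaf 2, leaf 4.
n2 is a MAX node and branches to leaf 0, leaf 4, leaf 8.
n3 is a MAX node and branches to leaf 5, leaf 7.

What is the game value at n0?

4

n1 (MAX): max(2, 4) = 4
n2 (MAX): max(0, 4, 8) = 8
n3 (MAX): max(5, 7) = 7
n0 (MIN): min(4, 8, 7) = 4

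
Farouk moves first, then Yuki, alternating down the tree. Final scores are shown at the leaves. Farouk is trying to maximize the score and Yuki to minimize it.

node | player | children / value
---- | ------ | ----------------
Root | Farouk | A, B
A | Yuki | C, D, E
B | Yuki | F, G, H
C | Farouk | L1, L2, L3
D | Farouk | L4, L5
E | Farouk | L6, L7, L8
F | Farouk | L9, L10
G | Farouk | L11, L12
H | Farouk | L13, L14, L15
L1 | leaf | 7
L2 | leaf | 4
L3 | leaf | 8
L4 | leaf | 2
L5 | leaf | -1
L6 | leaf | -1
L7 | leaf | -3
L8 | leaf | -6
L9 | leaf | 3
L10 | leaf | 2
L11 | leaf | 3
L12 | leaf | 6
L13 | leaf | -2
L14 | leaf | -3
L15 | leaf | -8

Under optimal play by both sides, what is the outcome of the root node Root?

-1

C (Farouk): max(7, 4, 8) = 8
D (Farouk): max(2, -1) = 2
E (Farouk): max(-1, -3, -6) = -1
A (Yuki): min(8, 2, -1) = -1
F (Farouk): max(3, 2) = 3
G (Farouk): max(3, 6) = 6
H (Farouk): max(-2, -3, -8) = -2
B (Yuki): min(3, 6, -2) = -2
Root (Farouk): max(-1, -2) = -1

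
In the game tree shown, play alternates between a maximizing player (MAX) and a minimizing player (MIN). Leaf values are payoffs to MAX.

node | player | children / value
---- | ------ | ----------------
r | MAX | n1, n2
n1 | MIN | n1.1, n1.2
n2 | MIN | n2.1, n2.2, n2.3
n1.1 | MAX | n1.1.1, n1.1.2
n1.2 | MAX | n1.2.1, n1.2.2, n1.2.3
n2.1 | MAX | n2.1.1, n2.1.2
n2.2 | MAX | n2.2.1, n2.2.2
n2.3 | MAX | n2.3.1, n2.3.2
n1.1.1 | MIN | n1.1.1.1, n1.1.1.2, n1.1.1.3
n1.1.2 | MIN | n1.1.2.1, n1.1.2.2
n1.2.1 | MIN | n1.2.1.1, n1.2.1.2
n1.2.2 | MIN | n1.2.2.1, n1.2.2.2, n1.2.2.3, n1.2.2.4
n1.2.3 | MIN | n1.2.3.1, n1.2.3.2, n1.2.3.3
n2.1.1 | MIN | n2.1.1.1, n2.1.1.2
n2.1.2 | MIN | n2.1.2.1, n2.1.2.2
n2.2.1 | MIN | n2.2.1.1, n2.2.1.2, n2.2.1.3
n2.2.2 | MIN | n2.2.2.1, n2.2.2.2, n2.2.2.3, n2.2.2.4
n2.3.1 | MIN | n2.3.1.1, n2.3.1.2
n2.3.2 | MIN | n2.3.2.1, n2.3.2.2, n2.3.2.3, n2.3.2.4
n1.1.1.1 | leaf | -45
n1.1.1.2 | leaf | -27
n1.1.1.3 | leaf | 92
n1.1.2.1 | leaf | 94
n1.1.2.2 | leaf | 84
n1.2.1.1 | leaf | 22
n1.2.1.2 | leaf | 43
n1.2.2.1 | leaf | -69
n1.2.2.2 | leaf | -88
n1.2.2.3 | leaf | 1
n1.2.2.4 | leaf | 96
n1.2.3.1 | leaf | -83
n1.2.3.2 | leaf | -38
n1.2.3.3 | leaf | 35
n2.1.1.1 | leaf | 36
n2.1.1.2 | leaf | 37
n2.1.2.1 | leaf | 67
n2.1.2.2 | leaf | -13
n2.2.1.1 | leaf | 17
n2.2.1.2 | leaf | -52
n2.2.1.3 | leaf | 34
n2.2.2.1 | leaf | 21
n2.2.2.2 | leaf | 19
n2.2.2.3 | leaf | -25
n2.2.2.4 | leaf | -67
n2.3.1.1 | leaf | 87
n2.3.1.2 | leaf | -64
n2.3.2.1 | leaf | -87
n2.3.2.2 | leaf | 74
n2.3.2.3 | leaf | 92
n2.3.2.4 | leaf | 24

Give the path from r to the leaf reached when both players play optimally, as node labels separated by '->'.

n1.1.1 (MIN): min(-45, -27, 92) = -45
n1.1.2 (MIN): min(94, 84) = 84
n1.1 (MAX): max(-45, 84) = 84
n1.2.1 (MIN): min(22, 43) = 22
n1.2.2 (MIN): min(-69, -88, 1, 96) = -88
n1.2.3 (MIN): min(-83, -38, 35) = -83
n1.2 (MAX): max(22, -88, -83) = 22
n1 (MIN): min(84, 22) = 22
n2.1.1 (MIN): min(36, 37) = 36
n2.1.2 (MIN): min(67, -13) = -13
n2.1 (MAX): max(36, -13) = 36
n2.2.1 (MIN): min(17, -52, 34) = -52
n2.2.2 (MIN): min(21, 19, -25, -67) = -67
n2.2 (MAX): max(-52, -67) = -52
n2.3.1 (MIN): min(87, -64) = -64
n2.3.2 (MIN): min(-87, 74, 92, 24) = -87
n2.3 (MAX): max(-64, -87) = -64
n2 (MIN): min(36, -52, -64) = -64
r (MAX): max(22, -64) = 22
At r, MAX picks n1 (highest: 22).
At n1, MIN picks n1.2 (lowest: 22).
At n1.2, MAX picks n1.2.1 (highest: 22).
At n1.2.1, MIN picks n1.2.1.1 (lowest: 22).
Terminal value 22.

r -> n1 -> n1.2 -> n1.2.1 -> n1.2.1.1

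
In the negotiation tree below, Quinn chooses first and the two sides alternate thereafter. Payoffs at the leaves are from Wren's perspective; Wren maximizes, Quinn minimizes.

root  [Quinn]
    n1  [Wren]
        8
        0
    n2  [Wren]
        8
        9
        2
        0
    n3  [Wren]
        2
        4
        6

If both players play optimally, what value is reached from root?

n1 (Wren): max(8, 0) = 8
n2 (Wren): max(8, 9, 2, 0) = 9
n3 (Wren): max(2, 4, 6) = 6
root (Quinn): min(8, 9, 6) = 6

6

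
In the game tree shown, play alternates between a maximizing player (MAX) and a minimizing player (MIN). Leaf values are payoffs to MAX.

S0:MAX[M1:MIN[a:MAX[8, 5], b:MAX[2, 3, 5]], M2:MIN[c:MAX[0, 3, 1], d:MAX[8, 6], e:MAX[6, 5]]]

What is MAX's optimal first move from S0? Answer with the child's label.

M1

a (MAX): max(8, 5) = 8
b (MAX): max(2, 3, 5) = 5
M1 (MIN): min(8, 5) = 5
c (MAX): max(0, 3, 1) = 3
d (MAX): max(8, 6) = 8
e (MAX): max(6, 5) = 6
M2 (MIN): min(3, 8, 6) = 3
S0 (MAX): max(5, 3) = 5
MAX at S0 wants the highest of {M1=5, M2=3}, so chooses M1.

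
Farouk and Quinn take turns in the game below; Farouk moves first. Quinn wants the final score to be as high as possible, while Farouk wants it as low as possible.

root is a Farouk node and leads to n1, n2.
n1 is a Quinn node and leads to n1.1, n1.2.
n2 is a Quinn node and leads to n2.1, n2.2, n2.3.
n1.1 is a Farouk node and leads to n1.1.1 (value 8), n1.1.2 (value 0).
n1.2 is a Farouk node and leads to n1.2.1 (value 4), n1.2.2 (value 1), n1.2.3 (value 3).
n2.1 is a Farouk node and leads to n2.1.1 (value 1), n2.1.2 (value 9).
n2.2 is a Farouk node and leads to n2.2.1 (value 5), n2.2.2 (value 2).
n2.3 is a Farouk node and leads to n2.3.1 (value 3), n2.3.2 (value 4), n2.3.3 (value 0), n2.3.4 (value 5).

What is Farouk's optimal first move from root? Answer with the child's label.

n1

n1.1 (Farouk): min(8, 0) = 0
n1.2 (Farouk): min(4, 1, 3) = 1
n1 (Quinn): max(0, 1) = 1
n2.1 (Farouk): min(1, 9) = 1
n2.2 (Farouk): min(5, 2) = 2
n2.3 (Farouk): min(3, 4, 0, 5) = 0
n2 (Quinn): max(1, 2, 0) = 2
root (Farouk): min(1, 2) = 1
Farouk at root wants the lowest of {n1=1, n2=2}, so chooses n1.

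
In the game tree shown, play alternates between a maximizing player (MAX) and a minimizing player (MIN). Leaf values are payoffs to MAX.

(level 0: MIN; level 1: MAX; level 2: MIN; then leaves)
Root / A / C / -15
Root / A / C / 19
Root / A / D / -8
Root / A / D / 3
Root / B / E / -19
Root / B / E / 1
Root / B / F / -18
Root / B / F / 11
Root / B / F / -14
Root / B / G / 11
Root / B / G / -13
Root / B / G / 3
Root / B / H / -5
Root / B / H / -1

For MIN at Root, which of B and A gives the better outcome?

E (MIN): min(-19, 1) = -19
F (MIN): min(-18, 11, -14) = -18
G (MIN): min(11, -13, 3) = -13
H (MIN): min(-5, -1) = -5
B (MAX): max(-19, -18, -13, -5) = -5
C (MIN): min(-15, 19) = -15
D (MIN): min(-8, 3) = -8
A (MAX): max(-15, -8) = -8
MIN prefers the lower value; B=-5, A=-8. A is better since -8 < -5.

A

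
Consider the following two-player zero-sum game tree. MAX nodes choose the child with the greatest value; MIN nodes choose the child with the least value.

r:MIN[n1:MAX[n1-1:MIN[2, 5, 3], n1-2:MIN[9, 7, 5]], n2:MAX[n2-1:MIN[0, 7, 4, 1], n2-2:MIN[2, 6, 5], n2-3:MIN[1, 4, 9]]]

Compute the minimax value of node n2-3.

n2-3 (MIN): min(1, 4, 9) = 1

1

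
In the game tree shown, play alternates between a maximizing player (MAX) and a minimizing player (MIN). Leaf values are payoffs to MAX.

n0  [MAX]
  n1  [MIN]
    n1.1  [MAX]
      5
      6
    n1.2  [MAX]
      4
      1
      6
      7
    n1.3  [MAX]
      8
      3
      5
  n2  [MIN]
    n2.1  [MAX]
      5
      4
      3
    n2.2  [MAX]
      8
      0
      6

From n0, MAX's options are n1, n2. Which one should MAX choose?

n1.1 (MAX): max(5, 6) = 6
n1.2 (MAX): max(4, 1, 6, 7) = 7
n1.3 (MAX): max(8, 3, 5) = 8
n1 (MIN): min(6, 7, 8) = 6
n2.1 (MAX): max(5, 4, 3) = 5
n2.2 (MAX): max(8, 0, 6) = 8
n2 (MIN): min(5, 8) = 5
n0 (MAX): max(6, 5) = 6
MAX at n0 wants the highest of {n1=6, n2=5}, so chooses n1.

n1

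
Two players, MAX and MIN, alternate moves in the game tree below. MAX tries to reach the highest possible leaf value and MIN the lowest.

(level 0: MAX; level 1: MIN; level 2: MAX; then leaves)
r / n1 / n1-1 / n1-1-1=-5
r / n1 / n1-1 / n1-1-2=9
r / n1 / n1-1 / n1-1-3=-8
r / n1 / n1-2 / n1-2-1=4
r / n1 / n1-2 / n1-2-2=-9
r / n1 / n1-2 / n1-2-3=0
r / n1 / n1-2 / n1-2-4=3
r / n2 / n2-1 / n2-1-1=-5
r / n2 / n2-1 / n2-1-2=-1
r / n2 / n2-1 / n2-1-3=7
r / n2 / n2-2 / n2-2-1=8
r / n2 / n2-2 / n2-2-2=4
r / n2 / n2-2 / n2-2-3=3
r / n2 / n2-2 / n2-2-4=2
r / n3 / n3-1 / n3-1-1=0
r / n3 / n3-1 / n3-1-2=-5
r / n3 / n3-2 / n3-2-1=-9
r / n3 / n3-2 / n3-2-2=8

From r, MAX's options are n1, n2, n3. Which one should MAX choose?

n2

n1-1 (MAX): max(-5, 9, -8) = 9
n1-2 (MAX): max(4, -9, 0, 3) = 4
n1 (MIN): min(9, 4) = 4
n2-1 (MAX): max(-5, -1, 7) = 7
n2-2 (MAX): max(8, 4, 3, 2) = 8
n2 (MIN): min(7, 8) = 7
n3-1 (MAX): max(0, -5) = 0
n3-2 (MAX): max(-9, 8) = 8
n3 (MIN): min(0, 8) = 0
r (MAX): max(4, 7, 0) = 7
MAX at r wants the highest of {n1=4, n2=7, n3=0}, so chooses n2.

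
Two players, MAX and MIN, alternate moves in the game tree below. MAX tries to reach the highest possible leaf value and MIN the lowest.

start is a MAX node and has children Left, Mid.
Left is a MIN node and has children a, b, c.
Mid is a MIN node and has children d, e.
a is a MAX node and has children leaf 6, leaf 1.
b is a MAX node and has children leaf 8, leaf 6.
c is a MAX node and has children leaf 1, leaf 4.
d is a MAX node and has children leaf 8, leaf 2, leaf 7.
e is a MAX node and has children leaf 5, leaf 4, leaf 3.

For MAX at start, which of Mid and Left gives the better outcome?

d (MAX): max(8, 2, 7) = 8
e (MAX): max(5, 4, 3) = 5
Mid (MIN): min(8, 5) = 5
a (MAX): max(6, 1) = 6
b (MAX): max(8, 6) = 8
c (MAX): max(1, 4) = 4
Left (MIN): min(6, 8, 4) = 4
MAX prefers the higher value; Mid=5, Left=4. Mid is better since 5 > 4.

Mid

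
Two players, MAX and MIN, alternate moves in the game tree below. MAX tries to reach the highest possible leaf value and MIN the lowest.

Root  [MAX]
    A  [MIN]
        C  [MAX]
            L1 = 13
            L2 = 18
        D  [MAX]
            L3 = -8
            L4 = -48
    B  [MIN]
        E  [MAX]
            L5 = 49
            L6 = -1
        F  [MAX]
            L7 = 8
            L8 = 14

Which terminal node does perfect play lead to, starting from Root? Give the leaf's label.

C (MAX): max(13, 18) = 18
D (MAX): max(-8, -48) = -8
A (MIN): min(18, -8) = -8
E (MAX): max(49, -1) = 49
F (MAX): max(8, 14) = 14
B (MIN): min(49, 14) = 14
Root (MAX): max(-8, 14) = 14
At Root, MAX picks B (highest: 14).
At B, MIN picks F (lowest: 14).
At F, MAX picks L8 (highest: 14).
Terminal value 14.

L8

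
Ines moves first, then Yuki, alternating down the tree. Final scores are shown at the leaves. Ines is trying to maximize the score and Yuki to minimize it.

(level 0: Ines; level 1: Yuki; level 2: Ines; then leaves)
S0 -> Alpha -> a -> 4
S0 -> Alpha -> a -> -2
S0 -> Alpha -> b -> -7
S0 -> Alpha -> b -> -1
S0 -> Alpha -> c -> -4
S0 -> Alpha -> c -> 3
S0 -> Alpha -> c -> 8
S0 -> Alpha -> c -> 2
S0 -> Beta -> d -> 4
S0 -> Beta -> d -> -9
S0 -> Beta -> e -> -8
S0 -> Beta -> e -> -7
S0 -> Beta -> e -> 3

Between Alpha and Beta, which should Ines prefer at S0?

Beta

a (Ines): max(4, -2) = 4
b (Ines): max(-7, -1) = -1
c (Ines): max(-4, 3, 8, 2) = 8
Alpha (Yuki): min(4, -1, 8) = -1
d (Ines): max(4, -9) = 4
e (Ines): max(-8, -7, 3) = 3
Beta (Yuki): min(4, 3) = 3
Ines prefers the higher value; Alpha=-1, Beta=3. Beta is better since 3 > -1.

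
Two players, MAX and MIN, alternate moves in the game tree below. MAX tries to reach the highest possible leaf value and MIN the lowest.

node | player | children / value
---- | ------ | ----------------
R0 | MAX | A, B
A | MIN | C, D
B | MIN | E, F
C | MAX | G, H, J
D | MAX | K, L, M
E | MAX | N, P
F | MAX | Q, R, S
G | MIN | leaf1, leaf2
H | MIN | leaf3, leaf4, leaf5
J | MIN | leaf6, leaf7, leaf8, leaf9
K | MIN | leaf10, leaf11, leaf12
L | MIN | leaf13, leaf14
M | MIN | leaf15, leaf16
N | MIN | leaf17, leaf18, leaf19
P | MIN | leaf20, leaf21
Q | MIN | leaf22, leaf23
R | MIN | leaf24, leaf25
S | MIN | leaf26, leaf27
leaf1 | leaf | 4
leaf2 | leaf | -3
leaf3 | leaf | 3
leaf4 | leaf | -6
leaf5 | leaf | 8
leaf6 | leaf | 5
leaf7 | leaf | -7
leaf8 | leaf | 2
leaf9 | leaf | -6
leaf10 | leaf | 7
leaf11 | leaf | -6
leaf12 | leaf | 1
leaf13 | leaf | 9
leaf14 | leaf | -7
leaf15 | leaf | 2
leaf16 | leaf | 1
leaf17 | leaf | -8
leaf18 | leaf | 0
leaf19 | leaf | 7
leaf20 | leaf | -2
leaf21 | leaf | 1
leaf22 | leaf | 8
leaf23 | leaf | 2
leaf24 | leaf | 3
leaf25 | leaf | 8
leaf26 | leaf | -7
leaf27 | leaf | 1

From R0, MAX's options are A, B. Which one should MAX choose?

B

G (MIN): min(4, -3) = -3
H (MIN): min(3, -6, 8) = -6
J (MIN): min(5, -7, 2, -6) = -7
C (MAX): max(-3, -6, -7) = -3
K (MIN): min(7, -6, 1) = -6
L (MIN): min(9, -7) = -7
M (MIN): min(2, 1) = 1
D (MAX): max(-6, -7, 1) = 1
A (MIN): min(-3, 1) = -3
N (MIN): min(-8, 0, 7) = -8
P (MIN): min(-2, 1) = -2
E (MAX): max(-8, -2) = -2
Q (MIN): min(8, 2) = 2
R (MIN): min(3, 8) = 3
S (MIN): min(-7, 1) = -7
F (MAX): max(2, 3, -7) = 3
B (MIN): min(-2, 3) = -2
R0 (MAX): max(-3, -2) = -2
MAX at R0 wants the highest of {A=-3, B=-2}, so chooses B.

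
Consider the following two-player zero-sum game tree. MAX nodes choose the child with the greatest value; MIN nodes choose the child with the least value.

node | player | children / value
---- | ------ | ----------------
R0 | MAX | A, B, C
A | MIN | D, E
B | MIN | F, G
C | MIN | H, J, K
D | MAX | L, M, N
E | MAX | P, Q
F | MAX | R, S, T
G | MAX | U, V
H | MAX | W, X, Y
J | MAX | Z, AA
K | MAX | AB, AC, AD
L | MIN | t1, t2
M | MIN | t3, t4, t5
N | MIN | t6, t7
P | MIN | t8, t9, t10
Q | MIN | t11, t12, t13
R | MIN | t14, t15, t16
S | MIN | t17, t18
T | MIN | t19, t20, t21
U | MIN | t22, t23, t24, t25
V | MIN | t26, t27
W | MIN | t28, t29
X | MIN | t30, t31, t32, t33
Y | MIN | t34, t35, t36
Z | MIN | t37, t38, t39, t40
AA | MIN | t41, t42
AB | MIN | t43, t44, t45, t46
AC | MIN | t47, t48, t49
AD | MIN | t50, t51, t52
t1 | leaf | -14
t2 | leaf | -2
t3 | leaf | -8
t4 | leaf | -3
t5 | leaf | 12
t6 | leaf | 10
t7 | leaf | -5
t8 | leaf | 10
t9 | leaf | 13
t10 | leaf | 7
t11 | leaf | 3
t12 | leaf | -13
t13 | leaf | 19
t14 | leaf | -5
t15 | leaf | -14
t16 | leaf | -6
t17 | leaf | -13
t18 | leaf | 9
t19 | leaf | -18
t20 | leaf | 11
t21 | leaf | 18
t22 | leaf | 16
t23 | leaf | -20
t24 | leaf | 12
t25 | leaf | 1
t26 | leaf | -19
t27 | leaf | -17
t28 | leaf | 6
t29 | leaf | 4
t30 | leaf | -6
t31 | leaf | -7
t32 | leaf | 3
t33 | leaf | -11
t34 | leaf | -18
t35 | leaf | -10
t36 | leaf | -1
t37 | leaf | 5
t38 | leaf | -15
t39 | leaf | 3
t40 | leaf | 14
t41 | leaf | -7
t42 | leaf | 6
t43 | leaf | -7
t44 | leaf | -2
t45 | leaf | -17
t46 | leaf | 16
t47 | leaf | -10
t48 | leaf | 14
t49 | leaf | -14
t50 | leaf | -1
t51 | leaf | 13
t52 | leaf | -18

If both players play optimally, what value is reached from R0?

L (MIN): min(-14, -2) = -14
M (MIN): min(-8, -3, 12) = -8
N (MIN): min(10, -5) = -5
D (MAX): max(-14, -8, -5) = -5
P (MIN): min(10, 13, 7) = 7
Q (MIN): min(3, -13, 19) = -13
E (MAX): max(7, -13) = 7
A (MIN): min(-5, 7) = -5
R (MIN): min(-5, -14, -6) = -14
S (MIN): min(-13, 9) = -13
T (MIN): min(-18, 11, 18) = -18
F (MAX): max(-14, -13, -18) = -13
U (MIN): min(16, -20, 12, 1) = -20
V (MIN): min(-19, -17) = -19
G (MAX): max(-20, -19) = -19
B (MIN): min(-13, -19) = -19
W (MIN): min(6, 4) = 4
X (MIN): min(-6, -7, 3, -11) = -11
Y (MIN): min(-18, -10, -1) = -18
H (MAX): max(4, -11, -18) = 4
Z (MIN): min(5, -15, 3, 14) = -15
AA (MIN): min(-7, 6) = -7
J (MAX): max(-15, -7) = -7
AB (MIN): min(-7, -2, -17, 16) = -17
AC (MIN): min(-10, 14, -14) = -14
AD (MIN): min(-1, 13, -18) = -18
K (MAX): max(-17, -14, -18) = -14
C (MIN): min(4, -7, -14) = -14
R0 (MAX): max(-5, -19, -14) = -5

-5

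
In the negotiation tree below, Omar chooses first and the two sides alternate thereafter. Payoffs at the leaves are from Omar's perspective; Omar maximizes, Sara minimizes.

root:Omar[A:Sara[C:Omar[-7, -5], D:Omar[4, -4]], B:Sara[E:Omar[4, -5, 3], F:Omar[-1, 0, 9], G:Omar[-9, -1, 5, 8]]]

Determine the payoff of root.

4

C (Omar): max(-7, -5) = -5
D (Omar): max(4, -4) = 4
A (Sara): min(-5, 4) = -5
E (Omar): max(4, -5, 3) = 4
F (Omar): max(-1, 0, 9) = 9
G (Omar): max(-9, -1, 5, 8) = 8
B (Sara): min(4, 9, 8) = 4
root (Omar): max(-5, 4) = 4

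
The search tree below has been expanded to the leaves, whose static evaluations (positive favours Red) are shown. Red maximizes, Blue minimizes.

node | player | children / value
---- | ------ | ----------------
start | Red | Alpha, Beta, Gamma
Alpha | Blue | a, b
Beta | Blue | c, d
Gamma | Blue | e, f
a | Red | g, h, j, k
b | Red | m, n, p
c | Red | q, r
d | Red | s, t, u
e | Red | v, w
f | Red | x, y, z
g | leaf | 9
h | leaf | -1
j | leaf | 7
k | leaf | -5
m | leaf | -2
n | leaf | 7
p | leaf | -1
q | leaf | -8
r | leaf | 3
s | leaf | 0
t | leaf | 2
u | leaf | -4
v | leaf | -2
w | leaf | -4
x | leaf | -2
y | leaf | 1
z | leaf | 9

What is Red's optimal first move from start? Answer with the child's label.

Alpha

a (Red): max(9, -1, 7, -5) = 9
b (Red): max(-2, 7, -1) = 7
Alpha (Blue): min(9, 7) = 7
c (Red): max(-8, 3) = 3
d (Red): max(0, 2, -4) = 2
Beta (Blue): min(3, 2) = 2
e (Red): max(-2, -4) = -2
f (Red): max(-2, 1, 9) = 9
Gamma (Blue): min(-2, 9) = -2
start (Red): max(7, 2, -2) = 7
Red at start wants the highest of {Alpha=7, Beta=2, Gamma=-2}, so chooses Alpha.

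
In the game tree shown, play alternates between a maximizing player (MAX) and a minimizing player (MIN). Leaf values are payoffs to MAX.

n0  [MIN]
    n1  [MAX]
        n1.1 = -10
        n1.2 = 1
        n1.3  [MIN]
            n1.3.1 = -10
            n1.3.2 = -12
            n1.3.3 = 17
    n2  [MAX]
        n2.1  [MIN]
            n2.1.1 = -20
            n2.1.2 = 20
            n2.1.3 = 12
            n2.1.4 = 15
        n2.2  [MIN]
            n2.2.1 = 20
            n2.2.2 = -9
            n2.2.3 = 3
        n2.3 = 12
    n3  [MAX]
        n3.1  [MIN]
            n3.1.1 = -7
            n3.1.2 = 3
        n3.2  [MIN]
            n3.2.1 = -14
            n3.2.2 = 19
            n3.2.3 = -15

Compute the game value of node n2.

n2.1 (MIN): min(-20, 20, 12, 15) = -20
n2.2 (MIN): min(20, -9, 3) = -9
n2 (MAX): max(-20, -9, 12) = 12

12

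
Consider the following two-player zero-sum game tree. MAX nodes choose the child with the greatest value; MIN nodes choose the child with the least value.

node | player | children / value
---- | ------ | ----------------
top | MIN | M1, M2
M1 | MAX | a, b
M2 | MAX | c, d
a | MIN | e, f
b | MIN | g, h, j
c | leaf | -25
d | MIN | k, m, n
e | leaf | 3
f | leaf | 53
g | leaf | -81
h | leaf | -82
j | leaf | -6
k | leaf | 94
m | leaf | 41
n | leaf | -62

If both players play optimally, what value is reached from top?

a (MIN): min(3, 53) = 3
b (MIN): min(-81, -82, -6) = -82
M1 (MAX): max(3, -82) = 3
d (MIN): min(94, 41, -62) = -62
M2 (MAX): max(-25, -62) = -25
top (MIN): min(3, -25) = -25

-25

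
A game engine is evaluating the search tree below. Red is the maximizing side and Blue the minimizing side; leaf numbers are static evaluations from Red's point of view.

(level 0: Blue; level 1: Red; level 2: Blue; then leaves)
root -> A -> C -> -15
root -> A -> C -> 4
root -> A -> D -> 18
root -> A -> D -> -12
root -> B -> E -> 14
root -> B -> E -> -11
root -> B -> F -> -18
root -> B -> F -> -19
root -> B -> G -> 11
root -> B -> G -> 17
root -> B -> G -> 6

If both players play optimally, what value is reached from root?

-12

C (Blue): min(-15, 4) = -15
D (Blue): min(18, -12) = -12
A (Red): max(-15, -12) = -12
E (Blue): min(14, -11) = -11
F (Blue): min(-18, -19) = -19
G (Blue): min(11, 17, 6) = 6
B (Red): max(-11, -19, 6) = 6
root (Blue): min(-12, 6) = -12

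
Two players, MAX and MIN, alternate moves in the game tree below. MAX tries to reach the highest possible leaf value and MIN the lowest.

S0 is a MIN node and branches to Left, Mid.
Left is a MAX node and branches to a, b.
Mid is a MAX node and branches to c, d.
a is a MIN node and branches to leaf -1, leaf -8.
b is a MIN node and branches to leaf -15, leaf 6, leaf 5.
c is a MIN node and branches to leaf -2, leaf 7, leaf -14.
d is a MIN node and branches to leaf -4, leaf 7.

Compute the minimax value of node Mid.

c (MIN): min(-2, 7, -14) = -14
d (MIN): min(-4, 7) = -4
Mid (MAX): max(-14, -4) = -4

-4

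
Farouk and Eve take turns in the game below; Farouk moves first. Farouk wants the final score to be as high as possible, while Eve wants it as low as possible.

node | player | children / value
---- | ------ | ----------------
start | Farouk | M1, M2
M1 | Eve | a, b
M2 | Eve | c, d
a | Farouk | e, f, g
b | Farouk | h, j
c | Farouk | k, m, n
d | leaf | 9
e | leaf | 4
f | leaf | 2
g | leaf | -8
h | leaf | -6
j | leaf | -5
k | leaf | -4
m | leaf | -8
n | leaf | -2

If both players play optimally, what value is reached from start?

a (Farouk): max(4, 2, -8) = 4
b (Farouk): max(-6, -5) = -5
M1 (Eve): min(4, -5) = -5
c (Farouk): max(-4, -8, -2) = -2
M2 (Eve): min(-2, 9) = -2
start (Farouk): max(-5, -2) = -2

-2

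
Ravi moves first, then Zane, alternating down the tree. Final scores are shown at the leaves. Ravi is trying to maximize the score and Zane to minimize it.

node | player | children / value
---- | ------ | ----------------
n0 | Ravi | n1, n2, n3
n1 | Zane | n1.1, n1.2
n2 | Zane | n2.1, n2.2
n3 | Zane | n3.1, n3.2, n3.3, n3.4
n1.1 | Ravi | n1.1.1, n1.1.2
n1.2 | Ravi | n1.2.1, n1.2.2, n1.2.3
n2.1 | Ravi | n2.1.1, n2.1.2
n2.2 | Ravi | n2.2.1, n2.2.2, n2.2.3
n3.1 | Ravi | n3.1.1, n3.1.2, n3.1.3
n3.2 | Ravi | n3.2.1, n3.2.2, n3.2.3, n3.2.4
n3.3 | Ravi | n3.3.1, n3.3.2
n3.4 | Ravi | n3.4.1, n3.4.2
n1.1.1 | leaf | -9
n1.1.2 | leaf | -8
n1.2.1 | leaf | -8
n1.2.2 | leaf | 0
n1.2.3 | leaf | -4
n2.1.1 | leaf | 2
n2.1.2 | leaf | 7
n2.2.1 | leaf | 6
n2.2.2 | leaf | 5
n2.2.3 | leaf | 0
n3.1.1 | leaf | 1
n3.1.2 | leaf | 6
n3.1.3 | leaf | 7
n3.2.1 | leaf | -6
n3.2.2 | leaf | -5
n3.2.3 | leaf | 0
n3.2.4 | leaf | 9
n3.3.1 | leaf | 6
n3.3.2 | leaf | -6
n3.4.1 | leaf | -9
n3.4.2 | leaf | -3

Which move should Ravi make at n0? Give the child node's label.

n1.1 (Ravi): max(-9, -8) = -8
n1.2 (Ravi): max(-8, 0, -4) = 0
n1 (Zane): min(-8, 0) = -8
n2.1 (Ravi): max(2, 7) = 7
n2.2 (Ravi): max(6, 5, 0) = 6
n2 (Zane): min(7, 6) = 6
n3.1 (Ravi): max(1, 6, 7) = 7
n3.2 (Ravi): max(-6, -5, 0, 9) = 9
n3.3 (Ravi): max(6, -6) = 6
n3.4 (Ravi): max(-9, -3) = -3
n3 (Zane): min(7, 9, 6, -3) = -3
n0 (Ravi): max(-8, 6, -3) = 6
Ravi at n0 wants the highest of {n1=-8, n2=6, n3=-3}, so chooses n2.

n2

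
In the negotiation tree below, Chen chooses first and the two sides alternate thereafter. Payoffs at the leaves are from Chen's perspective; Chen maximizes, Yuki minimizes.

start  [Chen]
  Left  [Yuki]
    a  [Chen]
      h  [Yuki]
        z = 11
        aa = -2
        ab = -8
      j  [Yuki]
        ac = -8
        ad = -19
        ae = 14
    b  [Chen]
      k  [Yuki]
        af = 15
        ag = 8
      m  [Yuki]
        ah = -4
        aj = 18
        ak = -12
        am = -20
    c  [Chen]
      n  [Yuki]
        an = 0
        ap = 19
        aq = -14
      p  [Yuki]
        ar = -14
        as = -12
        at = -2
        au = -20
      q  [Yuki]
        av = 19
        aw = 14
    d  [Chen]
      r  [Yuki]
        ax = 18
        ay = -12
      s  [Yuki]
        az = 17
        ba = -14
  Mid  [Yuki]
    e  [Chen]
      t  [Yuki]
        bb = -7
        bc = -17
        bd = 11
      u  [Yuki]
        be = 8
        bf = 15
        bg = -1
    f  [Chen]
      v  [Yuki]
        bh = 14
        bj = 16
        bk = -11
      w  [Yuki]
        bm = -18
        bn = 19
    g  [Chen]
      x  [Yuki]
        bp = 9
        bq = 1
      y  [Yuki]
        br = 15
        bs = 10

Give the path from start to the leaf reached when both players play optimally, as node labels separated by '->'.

h (Yuki): min(11, -2, -8) = -8
j (Yuki): min(-8, -19, 14) = -19
a (Chen): max(-8, -19) = -8
k (Yuki): min(15, 8) = 8
m (Yuki): min(-4, 18, -12, -20) = -20
b (Chen): max(8, -20) = 8
n (Yuki): min(0, 19, -14) = -14
p (Yuki): min(-14, -12, -2, -20) = -20
q (Yuki): min(19, 14) = 14
c (Chen): max(-14, -20, 14) = 14
r (Yuki): min(18, -12) = -12
s (Yuki): min(17, -14) = -14
d (Chen): max(-12, -14) = -12
Left (Yuki): min(-8, 8, 14, -12) = -12
t (Yuki): min(-7, -17, 11) = -17
u (Yuki): min(8, 15, -1) = -1
e (Chen): max(-17, -1) = -1
v (Yuki): min(14, 16, -11) = -11
w (Yuki): min(-18, 19) = -18
f (Chen): max(-11, -18) = -11
x (Yuki): min(9, 1) = 1
y (Yuki): min(15, 10) = 10
g (Chen): max(1, 10) = 10
Mid (Yuki): min(-1, -11, 10) = -11
start (Chen): max(-12, -11) = -11
At start, Chen picks Mid (highest: -11).
At Mid, Yuki picks f (lowest: -11).
At f, Chen picks v (highest: -11).
At v, Yuki picks bk (lowest: -11).
Terminal value -11.

start -> Mid -> f -> v -> bk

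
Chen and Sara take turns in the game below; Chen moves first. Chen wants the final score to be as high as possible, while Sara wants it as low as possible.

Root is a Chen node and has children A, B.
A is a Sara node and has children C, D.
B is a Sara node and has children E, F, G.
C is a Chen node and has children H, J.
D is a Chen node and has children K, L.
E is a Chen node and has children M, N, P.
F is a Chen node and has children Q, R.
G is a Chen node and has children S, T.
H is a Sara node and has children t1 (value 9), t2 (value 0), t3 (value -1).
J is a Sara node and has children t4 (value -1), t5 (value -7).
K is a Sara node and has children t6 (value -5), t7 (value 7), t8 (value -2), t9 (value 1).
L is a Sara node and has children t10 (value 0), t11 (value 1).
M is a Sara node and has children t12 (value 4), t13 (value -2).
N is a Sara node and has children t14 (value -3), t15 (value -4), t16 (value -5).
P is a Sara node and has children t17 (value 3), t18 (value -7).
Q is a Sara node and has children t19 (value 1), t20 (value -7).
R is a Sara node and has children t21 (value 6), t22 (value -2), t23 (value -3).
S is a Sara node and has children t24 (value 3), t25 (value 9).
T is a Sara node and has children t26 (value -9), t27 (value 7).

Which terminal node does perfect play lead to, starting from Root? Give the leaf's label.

t3

H (Sara): min(9, 0, -1) = -1
J (Sara): min(-1, -7) = -7
C (Chen): max(-1, -7) = -1
K (Sara): min(-5, 7, -2, 1) = -5
L (Sara): min(0, 1) = 0
D (Chen): max(-5, 0) = 0
A (Sara): min(-1, 0) = -1
M (Sara): min(4, -2) = -2
N (Sara): min(-3, -4, -5) = -5
P (Sara): min(3, -7) = -7
E (Chen): max(-2, -5, -7) = -2
Q (Sara): min(1, -7) = -7
R (Sara): min(6, -2, -3) = -3
F (Chen): max(-7, -3) = -3
S (Sara): min(3, 9) = 3
T (Sara): min(-9, 7) = -9
G (Chen): max(3, -9) = 3
B (Sara): min(-2, -3, 3) = -3
Root (Chen): max(-1, -3) = -1
At Root, Chen picks A (highest: -1).
At A, Sara picks C (lowest: -1).
At C, Chen picks H (highest: -1).
At H, Sara picks t3 (lowest: -1).
Terminal value -1.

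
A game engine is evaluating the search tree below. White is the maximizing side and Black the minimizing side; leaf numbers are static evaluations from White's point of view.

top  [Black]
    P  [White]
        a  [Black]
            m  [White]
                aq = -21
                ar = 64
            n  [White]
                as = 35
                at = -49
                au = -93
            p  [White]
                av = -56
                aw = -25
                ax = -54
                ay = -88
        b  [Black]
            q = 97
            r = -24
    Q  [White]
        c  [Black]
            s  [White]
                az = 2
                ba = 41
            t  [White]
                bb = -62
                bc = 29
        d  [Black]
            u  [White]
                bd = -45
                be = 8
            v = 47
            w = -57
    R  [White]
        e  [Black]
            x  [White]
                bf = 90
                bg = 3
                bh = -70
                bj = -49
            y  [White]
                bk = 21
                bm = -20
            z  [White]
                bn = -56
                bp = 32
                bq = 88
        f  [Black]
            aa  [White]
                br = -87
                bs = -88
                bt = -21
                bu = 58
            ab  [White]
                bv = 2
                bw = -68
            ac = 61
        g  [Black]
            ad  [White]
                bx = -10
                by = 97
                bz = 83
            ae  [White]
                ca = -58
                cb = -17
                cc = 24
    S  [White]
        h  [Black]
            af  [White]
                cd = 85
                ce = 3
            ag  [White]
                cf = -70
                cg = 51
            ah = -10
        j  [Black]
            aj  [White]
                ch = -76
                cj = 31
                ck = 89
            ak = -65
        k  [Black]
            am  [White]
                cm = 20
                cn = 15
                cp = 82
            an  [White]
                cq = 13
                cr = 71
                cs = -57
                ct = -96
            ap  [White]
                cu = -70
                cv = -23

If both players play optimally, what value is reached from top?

m (White): max(-21, 64) = 64
n (White): max(35, -49, -93) = 35
p (White): max(-56, -25, -54, -88) = -25
a (Black): min(64, 35, -25) = -25
b (Black): min(97, -24) = -24
P (White): max(-25, -24) = -24
s (White): max(2, 41) = 41
t (White): max(-62, 29) = 29
c (Black): min(41, 29) = 29
u (White): max(-45, 8) = 8
d (Black): min(8, 47, -57) = -57
Q (White): max(29, -57) = 29
x (White): max(90, 3, -70, -49) = 90
y (White): max(21, -20) = 21
z (White): max(-56, 32, 88) = 88
e (Black): min(90, 21, 88) = 21
aa (White): max(-87, -88, -21, 58) = 58
ab (White): max(2, -68) = 2
f (Black): min(58, 2, 61) = 2
ad (White): max(-10, 97, 83) = 97
ae (White): max(-58, -17, 24) = 24
g (Black): min(97, 24) = 24
R (White): max(21, 2, 24) = 24
af (White): max(85, 3) = 85
ag (White): max(-70, 51) = 51
h (Black): min(85, 51, -10) = -10
aj (White): max(-76, 31, 89) = 89
j (Black): min(89, -65) = -65
am (White): max(20, 15, 82) = 82
an (White): max(13, 71, -57, -96) = 71
ap (White): max(-70, -23) = -23
k (Black): min(82, 71, -23) = -23
S (White): max(-10, -65, -23) = -10
top (Black): min(-24, 29, 24, -10) = -24

-24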